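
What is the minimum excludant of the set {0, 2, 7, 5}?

1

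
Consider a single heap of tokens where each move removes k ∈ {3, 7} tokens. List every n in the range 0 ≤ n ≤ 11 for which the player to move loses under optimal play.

0, 1, 2, 6, 10, 11

Compute g(0), g(1), … for moves {3, 7}:
g(0) = mex{} = 0
g(1) = mex{} = 0
g(2) = mex{} = 0
g(3) = mex{0} = 1
g(4) = mex{0} = 1
g(5) = mex{0} = 1
g(6) = mex{1} = 0
g(7) = mex{0,1} = 2
g(8) = mex{0,1} = 2
g(9) = mex{0} = 1
g(10) = mex{1,2} = 0
g(11) = mex{1,2} = 0
The P-positions (g = 0) in 0..11 are 0, 1, 2, 6, 10, 11.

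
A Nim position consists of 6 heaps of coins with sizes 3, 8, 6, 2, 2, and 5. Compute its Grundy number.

8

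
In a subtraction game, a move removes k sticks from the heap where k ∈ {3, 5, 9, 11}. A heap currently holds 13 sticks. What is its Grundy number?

2

Compute g(0), g(1), … for moves {3, 5, 9, 11}:
g(0) = mex{} = 0
g(1) = mex{} = 0
g(2) = mex{} = 0
g(3) = mex{0} = 1
g(4) = mex{0} = 1
g(5) = mex{0} = 1
g(6) = mex{0,1} = 2
g(7) = mex{0,1} = 2
g(8) = mex{1} = 0
g(9) = mex{0,1,2} = 3
g(10) = mex{0,1,2} = 3
g(11) = mex{0,2} = 1
g(12) = mex{0,1,2,3} = 4
g(13) = mex{0,1,3} = 2
So g(13) = 2.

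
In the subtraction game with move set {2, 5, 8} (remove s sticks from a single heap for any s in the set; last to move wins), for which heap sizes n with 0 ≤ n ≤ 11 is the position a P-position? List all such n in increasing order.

Compute g(0), g(1), … for moves {2, 5, 8}:
k:     0  1  2  3  4  5  6  7  8  9 10 11
g(k):  0  0  1  1  0  2  1  0  2  1  0  0
The P-positions (g = 0) in 0..11 are 0, 1, 4, 7, 10, 11.

0, 1, 4, 7, 10, 11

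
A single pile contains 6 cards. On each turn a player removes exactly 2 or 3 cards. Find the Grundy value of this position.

Compute g(0), g(1), … for moves {2, 3}:
k:     0  1  2  3  4  5  6
g(k):  0  0  1  1  2  0  0
So g(6) = 0.

0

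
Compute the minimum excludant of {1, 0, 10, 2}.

3

The values 0, 1, 2 are all present; 3 is the first non-negative integer missing from the set.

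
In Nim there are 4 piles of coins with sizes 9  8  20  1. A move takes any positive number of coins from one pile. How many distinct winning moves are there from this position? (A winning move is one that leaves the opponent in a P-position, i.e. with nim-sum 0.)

1

Bitwise XOR of the heap sizes:
  01001  (9)
  01000  (8)
  10100  (20)
  00001  (1)
  -----
  10100  (20)
The overall nim-sum is X = 20. A pile of size p has a winning move iff p XOR X < p (reduce it to p XOR X).
  9: 9 XOR 20 = 29 ≥ 9 — no move.
  8: 8 XOR 20 = 28 ≥ 8 — no move.
  20: 20 XOR 20 = 0 < 20 — winning move (to 0).
  1: 1 XOR 20 = 21 ≥ 1 — no move.
That gives 1 winning move.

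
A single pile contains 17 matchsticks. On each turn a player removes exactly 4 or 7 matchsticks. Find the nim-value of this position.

1

Grundy values for subtraction set {4, 7}:
k:     0  1  2  3  4  5  6  7  8  9 10 11 12 13 14 15 16 17
g(k):  0  0  0  0  1  1  1  1  2  2  2  0  0  0  0  1  1  1
So g(17) = 1.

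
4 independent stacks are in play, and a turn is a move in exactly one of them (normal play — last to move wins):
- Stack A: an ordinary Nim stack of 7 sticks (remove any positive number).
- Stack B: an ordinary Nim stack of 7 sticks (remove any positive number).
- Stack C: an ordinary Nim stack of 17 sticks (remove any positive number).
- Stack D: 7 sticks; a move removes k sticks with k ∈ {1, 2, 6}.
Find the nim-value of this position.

17

Stack A is a plain Nim stack of size 7, so its Grundy value is 7.
Stack B is a plain Nim stack of size 7, so its Grundy value is 7.
Stack C is a plain Nim stack of size 17, so its Grundy value is 17.
For stack D, compute g(0), g(1), … with moves {1, 2, 6}:
k:     0  1  2  3  4  5  6  7
g(k):  0  1  2  0  1  2  3  0
So g(7) = 0.
The value of a disjunctive sum is the nim-sum of the parts.
Combined value = 7 ⊕ 7 ⊕ 17 ⊕ 0 = 17.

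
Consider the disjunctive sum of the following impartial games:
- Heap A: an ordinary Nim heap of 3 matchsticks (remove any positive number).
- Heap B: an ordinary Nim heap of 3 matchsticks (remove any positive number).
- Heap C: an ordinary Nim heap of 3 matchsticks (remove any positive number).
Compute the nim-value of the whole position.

3

Heap A is a plain Nim heap of size 3, so its Grundy value is 3.
Heap B is a plain Nim heap of size 3, so its Grundy value is 3.
Heap C is a plain Nim heap of size 3, so its Grundy value is 3.
The value of a disjunctive sum is the nim-sum of the parts.
Combined value = 3 ⊕ 3 ⊕ 3 = 3.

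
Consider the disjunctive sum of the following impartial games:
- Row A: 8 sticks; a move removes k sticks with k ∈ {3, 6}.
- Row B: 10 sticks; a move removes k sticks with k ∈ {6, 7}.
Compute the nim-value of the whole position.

For row A, compute g(0), g(1), … with moves {3, 6}:
k:     0  1  2  3  4  5  6  7  8
g(k):  0  0  0  1  1  1  2  2  2
So g(8) = 2.
For row B, compute g(0), g(1), … with moves {6, 7}:
g(0) = mex{} = 0
g(1) = mex{} = 0
g(2) = mex{} = 0
g(3) = mex{} = 0
g(4) = mex{} = 0
g(5) = mex{} = 0
g(6) = mex{0} = 1
g(7) = mex{0} = 1
g(8) = mex{0} = 1
g(9) = mex{0} = 1
g(10) = mex{0} = 1
So g(10) = 1.
By the Sprague-Grundy theorem, the Grundy value of a sum of independent games is the XOR of the component values.
Combined value = 2 ⊕ 1 = 3.

3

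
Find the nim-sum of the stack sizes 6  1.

7

Compute the nim-sum pairwise:
6 XOR 1 = 7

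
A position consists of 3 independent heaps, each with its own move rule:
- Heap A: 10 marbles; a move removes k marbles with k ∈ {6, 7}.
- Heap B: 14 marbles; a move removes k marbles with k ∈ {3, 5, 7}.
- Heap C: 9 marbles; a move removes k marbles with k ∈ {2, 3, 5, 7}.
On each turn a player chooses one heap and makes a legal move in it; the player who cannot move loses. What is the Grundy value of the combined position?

Grundy values for heap A (subtraction set {6, 7}):
k:     0  1  2  3  4  5  6  7  8  9 10
g(k):  0  0  0  0  0  0  1  1  1  1  1
So g(10) = 1.
For heap B, compute g(0), g(1), … with moves {3, 5, 7}:
g(0) = mex{} = 0
g(1) = mex{} = 0
g(2) = mex{} = 0
g(3) = mex{0} = 1
g(4) = mex{0} = 1
g(5) = mex{0} = 1
g(6) = mex{0,1} = 2
g(7) = mex{0,1} = 2
g(8) = mex{0,1} = 2
g(9) = mex{0,1,2} = 3
g(10) = mex{1,2} = 0
g(11) = mex{1,2} = 0
g(12) = mex{1,2,3} = 0
g(13) = mex{0,2} = 1
g(14) = mex{0,2,3} = 1
So g(14) = 1.
Build the Grundy sequence for heap C with g(k) = mex{g(k−s) : s ∈ {2, 3, 5, 7}, s ≤ k}:
k:     0  1  2  3  4  5  6  7  8  9
g(k):  0  0  1  1  2  2  3  3  4  0
So g(9) = 0.
The value of a disjunctive sum is the nim-sum of the parts.
Combined value = 1 XOR 1 XOR 0 = 0.

0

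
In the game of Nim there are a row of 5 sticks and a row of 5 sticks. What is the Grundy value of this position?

Nim-sum: 5 XOR 5 = 0.

0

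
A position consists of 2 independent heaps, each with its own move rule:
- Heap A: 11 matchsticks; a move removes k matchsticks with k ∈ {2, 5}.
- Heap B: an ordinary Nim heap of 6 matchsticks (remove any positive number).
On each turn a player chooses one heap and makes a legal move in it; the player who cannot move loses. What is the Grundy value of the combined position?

Grundy values for heap A (subtraction set {2, 5}):
k:     0  1  2  3  4  5  6  7  8  9 10 11
g(k):  0  0  1  1  0  2  1  0  0  1  1  0
So g(11) = 0.
Heap B is a plain Nim heap of size 6, so its Grundy value is 6.
By the Sprague-Grundy theorem, the Grundy value of a sum of independent games is the XOR of the component values.
Combined value = 0 XOR 6 = 6.

6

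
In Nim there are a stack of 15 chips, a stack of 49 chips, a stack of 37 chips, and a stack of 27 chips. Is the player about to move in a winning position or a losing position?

Losing position

Compute the nim-sum pairwise:
15 ^ 49 = 62
62 ^ 37 = 27
27 ^ 27 = 0
The nim-sum is 0, so this is a P-position: the player to move is in a losing position under optimal play.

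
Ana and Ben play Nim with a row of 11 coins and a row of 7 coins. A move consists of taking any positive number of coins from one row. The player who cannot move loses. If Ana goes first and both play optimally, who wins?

Ana wins

In binary:
  1011  (11)
  0111  (7)
  ----
  1100  (12)
The nim-sum is 12 ≠ 0, so this is an N-position: the player to move can win; Ana has a winning move.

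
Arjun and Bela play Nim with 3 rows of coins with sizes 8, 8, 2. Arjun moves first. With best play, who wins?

Arjun wins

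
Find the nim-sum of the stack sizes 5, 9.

12

Compute the nim-sum pairwise:
5 ^ 9 = 12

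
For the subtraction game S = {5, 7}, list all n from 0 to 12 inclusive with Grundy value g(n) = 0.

0, 1, 2, 3, 4, 12

Grundy values for subtraction set {5, 7}:
k:     0  1  2  3  4  5  6  7  8  9 10 11 12
g(k):  0  0  0  0  0  1  1  1  1  1  2  2  0
The P-positions (g = 0) in 0..12 are 0, 1, 2, 3, 4, 12.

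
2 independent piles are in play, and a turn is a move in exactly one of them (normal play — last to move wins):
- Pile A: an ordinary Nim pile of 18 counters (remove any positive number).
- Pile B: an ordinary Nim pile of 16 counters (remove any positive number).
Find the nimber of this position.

Pile A is a plain Nim pile of size 18, so its Grundy value is 18.
Pile B is a plain Nim pile of size 16, so its Grundy value is 16.
The value of a disjunctive sum is the nim-sum of the parts.
Combined value = 18 XOR 16 = 2.

2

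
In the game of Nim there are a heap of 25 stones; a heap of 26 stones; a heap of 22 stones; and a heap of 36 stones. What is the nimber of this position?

Bitwise XOR of the heap sizes:
  011001  (25)
  011010  (26)
  010110  (22)
  100100  (36)
  ------
  110001  (49)

49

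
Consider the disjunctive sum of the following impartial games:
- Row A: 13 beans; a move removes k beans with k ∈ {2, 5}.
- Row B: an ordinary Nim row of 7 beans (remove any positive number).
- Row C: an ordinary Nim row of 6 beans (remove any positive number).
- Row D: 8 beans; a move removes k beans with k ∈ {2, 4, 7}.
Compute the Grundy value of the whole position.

For row A, compute g(0), g(1), … with moves {2, 5}:
g(0) = mex{} = 0
g(1) = mex{} = 0
g(2) = mex{0} = 1
g(3) = mex{0} = 1
g(4) = mex{1} = 0
g(5) = mex{0,1} = 2
g(6) = mex{0} = 1
g(7) = mex{1,2} = 0
g(8) = mex{1} = 0
g(9) = mex{0} = 1
g(10) = mex{0,2} = 1
g(11) = mex{1} = 0
g(12) = mex{0,1} = 2
g(13) = mex{0} = 1
So g(13) = 1.
Row B is a plain Nim row of size 7, so its Grundy value is 7.
Row C is a plain Nim row of size 6, so its Grundy value is 6.
Grundy values for row D (subtraction set {2, 4, 7}):
g(0) = mex{} = 0
g(1) = mex{} = 0
g(2) = mex{0} = 1
g(3) = mex{0} = 1
g(4) = mex{0,1} = 2
g(5) = mex{0,1} = 2
g(6) = mex{1,2} = 0
g(7) = mex{0,1,2} = 3
g(8) = mex{0,2} = 1
So g(8) = 1.
The value of a disjunctive sum is the nim-sum of the parts.
Combined value = 1 XOR 7 XOR 6 XOR 1 = 1.

1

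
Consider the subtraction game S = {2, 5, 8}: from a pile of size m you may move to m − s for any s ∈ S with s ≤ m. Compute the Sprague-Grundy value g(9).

Compute g(0), g(1), … for moves {2, 5, 8}:
g(0) = mex{} = 0
g(1) = mex{} = 0
g(2) = mex{0} = 1
g(3) = mex{0} = 1
g(4) = mex{1} = 0
g(5) = mex{0,1} = 2
g(6) = mex{0} = 1
g(7) = mex{1,2} = 0
g(8) = mex{0,1} = 2
g(9) = mex{0} = 1
So g(9) = 1.

1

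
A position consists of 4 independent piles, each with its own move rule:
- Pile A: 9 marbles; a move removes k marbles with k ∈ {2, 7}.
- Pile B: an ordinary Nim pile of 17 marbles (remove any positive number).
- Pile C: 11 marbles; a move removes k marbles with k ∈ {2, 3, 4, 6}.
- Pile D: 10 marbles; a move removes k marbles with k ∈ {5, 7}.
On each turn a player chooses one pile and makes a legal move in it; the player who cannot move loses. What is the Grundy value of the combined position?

Grundy values for pile A (subtraction set {2, 7}):
g(0) = mex{} = 0
g(1) = mex{} = 0
g(2) = mex{0} = 1
g(3) = mex{0} = 1
g(4) = mex{1} = 0
g(5) = mex{1} = 0
g(6) = mex{0} = 1
g(7) = mex{0} = 1
g(8) = mex{0,1} = 2
g(9) = mex{1} = 0
So g(9) = 0.
Pile B is a plain Nim pile of size 17, so its Grundy value is 17.
Build the Grundy sequence for pile C with g(k) = mex{g(k−s) : s ∈ {2, 3, 4, 6}, s ≤ k}:
k:     0  1  2  3  4  5  6  7  8  9 10 11
g(k):  0  0  1  1  2  2  3  3  0  0  1  1
So g(11) = 1.
For pile D, compute g(0), g(1), … with moves {5, 7}:
k:     0  1  2  3  4  5  6  7  8  9 10
g(k):  0  0  0  0  0  1  1  1  1  1  2
So g(10) = 2.
The value of a disjunctive sum is the nim-sum of the parts.
Combined value = 0 ⊕ 17 ⊕ 1 ⊕ 2 = 18.

18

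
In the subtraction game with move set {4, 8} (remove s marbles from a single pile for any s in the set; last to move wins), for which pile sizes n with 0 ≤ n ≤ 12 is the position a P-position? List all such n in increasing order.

Build the Grundy sequence with g(k) = mex{g(k−s) : s ∈ {4, 8}, s ≤ k}:
g(0) = mex{} = 0
g(1) = mex{} = 0
g(2) = mex{} = 0
g(3) = mex{} = 0
g(4) = mex{0} = 1
g(5) = mex{0} = 1
g(6) = mex{0} = 1
g(7) = mex{0} = 1
g(8) = mex{0,1} = 2
g(9) = mex{0,1} = 2
g(10) = mex{0,1} = 2
g(11) = mex{0,1} = 2
g(12) = mex{1,2} = 0
The P-positions (g = 0) in 0..12 are 0, 1, 2, 3, 12.

0, 1, 2, 3, 12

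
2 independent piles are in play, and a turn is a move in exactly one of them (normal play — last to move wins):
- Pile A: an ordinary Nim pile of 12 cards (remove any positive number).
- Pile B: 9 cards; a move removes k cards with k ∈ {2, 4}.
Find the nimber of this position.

13

Pile A is a plain Nim pile of size 12, so its Grundy value is 12.
Grundy values for pile B (subtraction set {2, 4}):
k:     0  1  2  3  4  5  6  7  8  9
g(k):  0  0  1  1  2  2  0  0  1  1
So g(9) = 1.
By the Sprague-Grundy theorem, the Grundy value of a sum of independent games is the XOR of the component values.
Combined value = 12 ⊕ 1 = 13.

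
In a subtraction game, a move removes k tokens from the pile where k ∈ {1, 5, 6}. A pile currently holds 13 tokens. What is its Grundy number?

0

Grundy values for subtraction set {1, 5, 6}:
k:     0  1  2  3  4  5  6  7  8  9 10 11 12 13
g(k):  0  1  0  1  0  1  2  3  2  3  2  0  1  0
So g(13) = 0.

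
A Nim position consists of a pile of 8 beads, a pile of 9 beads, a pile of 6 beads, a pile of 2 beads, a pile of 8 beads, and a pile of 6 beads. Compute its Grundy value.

Bitwise XOR of the heap sizes:
  1000  (8)
  1001  (9)
  0110  (6)
  0010  (2)
  1000  (8)
  0110  (6)
  ----
  1011  (11)

11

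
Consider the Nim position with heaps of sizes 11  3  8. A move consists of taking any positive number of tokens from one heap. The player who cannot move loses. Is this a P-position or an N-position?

Nim-sum: 11 XOR 3 XOR 8 = 0.
The nim-sum is 0, so this is a P-position: the player to move is in a losing position under optimal play.

P-position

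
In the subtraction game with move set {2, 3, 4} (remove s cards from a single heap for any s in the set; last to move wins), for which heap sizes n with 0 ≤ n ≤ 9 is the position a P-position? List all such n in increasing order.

0, 1, 6, 7

Build the Grundy sequence with g(k) = mex{g(k−s) : s ∈ {2, 3, 4}, s ≤ k}:
g(0) = mex{} = 0
g(1) = mex{} = 0
g(2) = mex{0} = 1
g(3) = mex{0} = 1
g(4) = mex{0,1} = 2
g(5) = mex{0,1} = 2
g(6) = mex{1,2} = 0
g(7) = mex{1,2} = 0
g(8) = mex{0,2} = 1
g(9) = mex{0,2} = 1
The P-positions (g = 0) in 0..9 are 0, 1, 6, 7.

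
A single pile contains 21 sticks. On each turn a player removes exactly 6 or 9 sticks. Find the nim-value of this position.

1

Compute g(0), g(1), … for moves {6, 9}:
k:     0  1  2  3  4  5  6  7  8  9 10 11 12 13 14 15 16 17 18 19 20 21
g(k):  0  0  0  0  0  0  1  1  1  1  1  1  2  2  2  0  0  0  0  0  0  1
So g(21) = 1.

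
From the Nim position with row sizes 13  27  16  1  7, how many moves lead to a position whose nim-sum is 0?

Compute the nim-sum pairwise:
13 ^ 27 = 22
22 ^ 16 = 6
6 ^ 1 = 7
7 ^ 7 = 0
The nim-sum is already 0, so every move leaves a nonzero nim-sum — there are no winning moves.

0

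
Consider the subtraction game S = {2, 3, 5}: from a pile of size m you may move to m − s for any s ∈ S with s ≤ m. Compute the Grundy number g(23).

1

Grundy values for subtraction set {2, 3, 5}:
k:     0  1  2  3  4  5  6  7  8  9 10 11 12 13 14 15 16 17 18 19 20 21 22 23
g(k):  0  0  1  1  2  2  3  0  0  1  1  2  2  3  0  0  1  1  2  2  3  0  0  1
So g(23) = 1.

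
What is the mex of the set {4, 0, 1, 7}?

The values 0, 1 are all present; 2 is the first non-negative integer missing from the set.

2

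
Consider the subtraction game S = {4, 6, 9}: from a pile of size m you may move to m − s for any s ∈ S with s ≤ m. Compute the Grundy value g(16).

0

Build the Grundy sequence with g(k) = mex{g(k−s) : s ∈ {4, 6, 9}, s ≤ k}:
k:     0  1  2  3  4  5  6  7  8  9 10 11 12 13 14 15 16
g(k):  0  0  0  0  1  1  1  1  2  2  2  2  3  0  0  0  0
So g(16) = 0.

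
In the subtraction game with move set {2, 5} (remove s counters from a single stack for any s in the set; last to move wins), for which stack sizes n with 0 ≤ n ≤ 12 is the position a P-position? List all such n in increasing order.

0, 1, 4, 7, 8, 11

Build the Grundy sequence with g(k) = mex{g(k−s) : s ∈ {2, 5}, s ≤ k}:
k:     0  1  2  3  4  5  6  7  8  9 10 11 12
g(k):  0  0  1  1  0  2  1  0  0  1  1  0  2
The P-positions (g = 0) in 0..12 are 0, 1, 4, 7, 8, 11.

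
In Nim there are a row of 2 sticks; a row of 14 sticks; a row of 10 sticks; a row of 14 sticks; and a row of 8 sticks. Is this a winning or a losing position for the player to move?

Nim-sum: 2 ^ 14 ^ 10 ^ 14 ^ 8 = 0.
The nim-sum is 0, so this is a P-position: the player to move is in a losing position under optimal play.

Losing position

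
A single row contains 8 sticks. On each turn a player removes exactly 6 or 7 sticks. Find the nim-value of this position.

Grundy values for subtraction set {6, 7}:
g(0) = mex{} = 0
g(1) = mex{} = 0
g(2) = mex{} = 0
g(3) = mex{} = 0
g(4) = mex{} = 0
g(5) = mex{} = 0
g(6) = mex{0} = 1
g(7) = mex{0} = 1
g(8) = mex{0} = 1
So g(8) = 1.

1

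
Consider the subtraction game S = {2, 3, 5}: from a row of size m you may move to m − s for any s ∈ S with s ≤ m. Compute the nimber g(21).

0

Build the Grundy sequence with g(k) = mex{g(k−s) : s ∈ {2, 3, 5}, s ≤ k}:
k:     0  1  2  3  4  5  6  7  8  9 10 11 12 13 14 15 16 17 18 19 20 21
g(k):  0  0  1  1  2  2  3  0  0  1  1  2  2  3  0  0  1  1  2  2  3  0
So g(21) = 0.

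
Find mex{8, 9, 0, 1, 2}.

3

The values 0, 1, 2 are all present; 3 is the first non-negative integer missing from the set.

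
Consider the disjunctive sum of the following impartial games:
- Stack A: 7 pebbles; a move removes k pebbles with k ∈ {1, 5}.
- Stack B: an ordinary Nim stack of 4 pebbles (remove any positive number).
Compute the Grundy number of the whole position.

5

Build the Grundy sequence for stack A with g(k) = mex{g(k−s) : s ∈ {1, 5}, s ≤ k}:
g(0) = mex{} = 0
g(1) = mex{0} = 1
g(2) = mex{1} = 0
g(3) = mex{0} = 1
g(4) = mex{1} = 0
g(5) = mex{0} = 1
g(6) = mex{1} = 0
g(7) = mex{0} = 1
So g(7) = 1.
Stack B is a plain Nim stack of size 4, so its Grundy value is 4.
The value of a disjunctive sum is the nim-sum of the parts.
Combined value = 1 ⊕ 4 = 5.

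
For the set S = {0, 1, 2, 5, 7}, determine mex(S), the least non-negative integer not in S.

3

The values 0, 1, 2 are all present; 3 is the first non-negative integer missing from the set.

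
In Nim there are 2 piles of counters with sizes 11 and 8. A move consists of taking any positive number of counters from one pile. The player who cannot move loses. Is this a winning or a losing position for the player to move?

Winning position

In binary:
  1011  (11)
  1000  (8)
  ----
  0011  (3)
The nim-sum is 3 ≠ 0, so this is an N-position: the player to move can win.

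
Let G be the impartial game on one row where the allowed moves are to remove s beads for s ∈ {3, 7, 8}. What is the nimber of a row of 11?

Grundy values for subtraction set {3, 7, 8}:
g(0) = mex{} = 0
g(1) = mex{} = 0
g(2) = mex{} = 0
g(3) = mex{0} = 1
g(4) = mex{0} = 1
g(5) = mex{0} = 1
g(6) = mex{1} = 0
g(7) = mex{0,1} = 2
g(8) = mex{0,1} = 2
g(9) = mex{0} = 1
g(10) = mex{0,1,2} = 3
g(11) = mex{1,2} = 0
So g(11) = 0.

0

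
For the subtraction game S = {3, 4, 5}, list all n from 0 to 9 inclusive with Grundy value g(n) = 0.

0, 1, 2, 8, 9

Compute g(0), g(1), … for moves {3, 4, 5}:
g(0) = mex{} = 0
g(1) = mex{} = 0
g(2) = mex{} = 0
g(3) = mex{0} = 1
g(4) = mex{0} = 1
g(5) = mex{0} = 1
g(6) = mex{0,1} = 2
g(7) = mex{0,1} = 2
g(8) = mex{1} = 0
g(9) = mex{1,2} = 0
The P-positions (g = 0) in 0..9 are 0, 1, 2, 8, 9.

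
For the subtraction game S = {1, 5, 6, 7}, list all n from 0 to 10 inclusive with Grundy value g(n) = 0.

0, 2, 4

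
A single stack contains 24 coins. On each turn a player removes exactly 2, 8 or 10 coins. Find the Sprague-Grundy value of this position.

2

Compute g(0), g(1), … for moves {2, 8, 10}:
k:     0  1  2  3  4  5  6  7  8  9 10 11 12 13 14 15 16 17 18 19 20 21 22 23 24
g(k):  0  0  1  1  0  0  1  1  2  2  3  3  2  2  3  3  0  0  1  1  0  0  1  1  2
So g(24) = 2.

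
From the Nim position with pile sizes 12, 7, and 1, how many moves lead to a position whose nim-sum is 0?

Compute the nim-sum pairwise:
12 ^ 7 = 11
11 ^ 1 = 10
The overall nim-sum is X = 10. A pile of size p has a winning move iff p XOR X < p (reduce it to p XOR X).
  12: 12 XOR 10 = 6 < 12 — winning move (to 6).
  7: 7 XOR 10 = 13 ≥ 7 — no move.
  1: 1 XOR 10 = 11 ≥ 1 — no move.
That gives 1 winning move.

1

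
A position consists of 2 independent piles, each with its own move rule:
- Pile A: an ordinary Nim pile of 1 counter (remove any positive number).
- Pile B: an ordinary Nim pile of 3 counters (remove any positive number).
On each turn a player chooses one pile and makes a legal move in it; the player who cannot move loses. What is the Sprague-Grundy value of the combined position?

Pile A is a plain Nim pile of size 1, so its Grundy value is 1.
Pile B is a plain Nim pile of size 3, so its Grundy value is 3.
The value of a disjunctive sum is the nim-sum of the parts.
Combined value = 1 ⊕ 3 = 2.

2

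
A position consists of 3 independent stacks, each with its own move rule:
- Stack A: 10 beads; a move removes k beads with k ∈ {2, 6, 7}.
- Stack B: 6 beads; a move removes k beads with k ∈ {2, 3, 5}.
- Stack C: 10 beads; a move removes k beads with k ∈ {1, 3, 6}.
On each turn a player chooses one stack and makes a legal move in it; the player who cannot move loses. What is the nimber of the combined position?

1

For stack A, compute g(0), g(1), … with moves {2, 6, 7}:
k:     0  1  2  3  4  5  6  7  8  9 10
g(k):  0  0  1  1  0  0  1  1  2  0  3
So g(10) = 3.
Grundy values for stack B (subtraction set {2, 3, 5}):
k:     0  1  2  3  4  5  6
g(k):  0  0  1  1  2  2  3
So g(6) = 3.
Grundy values for stack C (subtraction set {1, 3, 6}):
g(0) = mex{} = 0
g(1) = mex{0} = 1
g(2) = mex{1} = 0
g(3) = mex{0} = 1
g(4) = mex{1} = 0
g(5) = mex{0} = 1
g(6) = mex{0,1} = 2
g(7) = mex{0,1,2} = 3
g(8) = mex{0,1,3} = 2
g(9) = mex{1,2} = 0
g(10) = mex{0,3} = 1
So g(10) = 1.
By the Sprague-Grundy theorem, the Grundy value of a sum of independent games is the XOR of the component values.
Combined value = 3 XOR 3 XOR 1 = 1.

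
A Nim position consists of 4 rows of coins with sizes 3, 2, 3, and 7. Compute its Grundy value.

5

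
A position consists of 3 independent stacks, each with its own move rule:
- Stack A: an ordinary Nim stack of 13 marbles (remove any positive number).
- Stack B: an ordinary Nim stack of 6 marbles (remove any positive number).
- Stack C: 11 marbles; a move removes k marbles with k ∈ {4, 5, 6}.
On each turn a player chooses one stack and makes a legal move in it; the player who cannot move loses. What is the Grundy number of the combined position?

Stack A is a plain Nim stack of size 13, so its Grundy value is 13.
Stack B is a plain Nim stack of size 6, so its Grundy value is 6.
Grundy values for stack C (subtraction set {4, 5, 6}):
k:     0  1  2  3  4  5  6  7  8  9 10 11
g(k):  0  0  0  0  1  1  1  1  2  2  0  0
So g(11) = 0.
By the Sprague-Grundy theorem, the Grundy value of a sum of independent games is the XOR of the component values.
Combined value = 13 ⊕ 6 ⊕ 0 = 11.

11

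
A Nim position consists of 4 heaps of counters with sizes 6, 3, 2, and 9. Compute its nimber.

Compute the nim-sum pairwise:
6 ^ 3 = 5
5 ^ 2 = 7
7 ^ 9 = 14

14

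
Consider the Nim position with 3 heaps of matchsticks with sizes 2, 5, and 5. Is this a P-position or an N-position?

Nim-sum: 2 XOR 5 XOR 5 = 2.
The nim-sum is 2 ≠ 0, so this is an N-position: the player to move can win.

N-position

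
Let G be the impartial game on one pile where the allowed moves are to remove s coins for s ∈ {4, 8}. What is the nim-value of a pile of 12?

Grundy values for subtraction set {4, 8}:
k:     0  1  2  3  4  5  6  7  8  9 10 11 12
g(k):  0  0  0  0  1  1  1  1  2  2  2  2  0
So g(12) = 0.

0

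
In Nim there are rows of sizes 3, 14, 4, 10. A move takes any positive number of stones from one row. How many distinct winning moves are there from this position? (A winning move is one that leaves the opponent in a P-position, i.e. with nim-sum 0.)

3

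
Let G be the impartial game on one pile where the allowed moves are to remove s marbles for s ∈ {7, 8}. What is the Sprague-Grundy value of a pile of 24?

1

Compute g(0), g(1), … for moves {7, 8}:
k:     0  1  2  3  4  5  6  7  8  9 10 11 12 13 14 15 16 17 18 19 20 21 22 23 24
g(k):  0  0  0  0  0  0  0  1  1  1  1  1  1  1  2  0  0  0  0  0  0  0  1  1  1
So g(24) = 1.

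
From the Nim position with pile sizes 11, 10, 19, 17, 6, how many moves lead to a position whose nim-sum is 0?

1

Bitwise XOR of the heap sizes:
  01011  (11)
  01010  (10)
  10011  (19)
  10001  (17)
  00110  (6)
  -----
  00101  (5)
The overall nim-sum is X = 5. A pile of size p has a winning move iff p XOR X < p (reduce it to p XOR X).
  11: 11 XOR 5 = 14 ≥ 11 — no move.
  10: 10 XOR 5 = 15 ≥ 10 — no move.
  19: 19 XOR 5 = 22 ≥ 19 — no move.
  17: 17 XOR 5 = 20 ≥ 17 — no move.
  6: 6 XOR 5 = 3 < 6 — winning move (to 3).
That gives 1 winning move.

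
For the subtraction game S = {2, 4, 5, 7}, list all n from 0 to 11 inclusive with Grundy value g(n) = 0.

0, 1, 9, 10

Compute g(0), g(1), … for moves {2, 4, 5, 7}:
k:     0  1  2  3  4  5  6  7  8  9 10 11
g(k):  0  0  1  1  2  2  3  3  4  0  0  1
The P-positions (g = 0) in 0..11 are 0, 1, 9, 10.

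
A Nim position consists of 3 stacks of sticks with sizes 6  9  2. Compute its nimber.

13

Compute the nim-sum pairwise:
6 XOR 9 = 15
15 XOR 2 = 13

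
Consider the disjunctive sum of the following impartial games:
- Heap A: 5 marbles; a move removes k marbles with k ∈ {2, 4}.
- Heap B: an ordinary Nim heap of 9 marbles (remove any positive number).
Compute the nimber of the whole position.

11

Grundy values for heap A (subtraction set {2, 4}):
k:     0  1  2  3  4  5
g(k):  0  0  1  1  2  2
So g(5) = 2.
Heap B is a plain Nim heap of size 9, so its Grundy value is 9.
The value of a disjunctive sum is the nim-sum of the parts.
Combined value = 2 ⊕ 9 = 11.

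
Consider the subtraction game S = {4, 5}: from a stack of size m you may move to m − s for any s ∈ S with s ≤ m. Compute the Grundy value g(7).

1

Compute g(0), g(1), … for moves {4, 5}:
k:     0  1  2  3  4  5  6  7
g(k):  0  0  0  0  1  1  1  1
So g(7) = 1.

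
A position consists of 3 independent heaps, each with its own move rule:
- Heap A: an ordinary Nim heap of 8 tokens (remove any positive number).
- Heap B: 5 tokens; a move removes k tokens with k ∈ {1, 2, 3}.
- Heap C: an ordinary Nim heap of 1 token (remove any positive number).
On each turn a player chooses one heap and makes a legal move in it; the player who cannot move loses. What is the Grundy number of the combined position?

8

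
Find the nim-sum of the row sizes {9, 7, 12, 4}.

6

Compute the nim-sum pairwise:
9 XOR 7 = 14
14 XOR 12 = 2
2 XOR 4 = 6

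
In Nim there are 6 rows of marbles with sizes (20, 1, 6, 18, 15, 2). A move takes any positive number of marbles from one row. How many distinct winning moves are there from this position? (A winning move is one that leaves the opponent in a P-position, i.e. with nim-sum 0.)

1

In binary:
  10100  (20)
  00001  (1)
  00110  (6)
  10010  (18)
  01111  (15)
  00010  (2)
  -----
  01100  (12)
The overall nim-sum is X = 12. A row of size p has a winning move iff p XOR X < p (reduce it to p XOR X).
  20: 20 XOR 12 = 24 ≥ 20 — no move.
  1: 1 XOR 12 = 13 ≥ 1 — no move.
  6: 6 XOR 12 = 10 ≥ 6 — no move.
  18: 18 XOR 12 = 30 ≥ 18 — no move.
  15: 15 XOR 12 = 3 < 15 — winning move (to 3).
  2: 2 XOR 12 = 14 ≥ 2 — no move.
That gives 1 winning move.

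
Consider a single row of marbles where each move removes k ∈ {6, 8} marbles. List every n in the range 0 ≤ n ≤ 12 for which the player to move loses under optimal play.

Grundy values for subtraction set {6, 8}:
g(0) = mex{} = 0
g(1) = mex{} = 0
g(2) = mex{} = 0
g(3) = mex{} = 0
g(4) = mex{} = 0
g(5) = mex{} = 0
g(6) = mex{0} = 1
g(7) = mex{0} = 1
g(8) = mex{0} = 1
g(9) = mex{0} = 1
g(10) = mex{0} = 1
g(11) = mex{0} = 1
g(12) = mex{0,1} = 2
The P-positions (g = 0) in 0..12 are 0, 1, 2, 3, 4, 5.

0, 1, 2, 3, 4, 5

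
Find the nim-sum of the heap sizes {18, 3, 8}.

Nim-sum: 18 ⊕ 3 ⊕ 8 = 25.

25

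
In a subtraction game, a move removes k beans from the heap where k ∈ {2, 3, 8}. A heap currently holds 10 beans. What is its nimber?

Grundy values for subtraction set {2, 3, 8}:
g(0) = mex{} = 0
g(1) = mex{} = 0
g(2) = mex{0} = 1
g(3) = mex{0} = 1
g(4) = mex{0,1} = 2
g(5) = mex{1} = 0
g(6) = mex{1,2} = 0
g(7) = mex{0,2} = 1
g(8) = mex{0} = 1
g(9) = mex{0,1} = 2
g(10) = mex{1} = 0
So g(10) = 0.

0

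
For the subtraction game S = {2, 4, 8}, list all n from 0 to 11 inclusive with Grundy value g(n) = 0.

0, 1, 6, 7

Grundy values for subtraction set {2, 4, 8}:
k:     0  1  2  3  4  5  6  7  8  9 10 11
g(k):  0  0  1  1  2  2  0  0  1  1  2  2
The P-positions (g = 0) in 0..11 are 0, 1, 6, 7.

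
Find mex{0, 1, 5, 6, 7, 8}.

2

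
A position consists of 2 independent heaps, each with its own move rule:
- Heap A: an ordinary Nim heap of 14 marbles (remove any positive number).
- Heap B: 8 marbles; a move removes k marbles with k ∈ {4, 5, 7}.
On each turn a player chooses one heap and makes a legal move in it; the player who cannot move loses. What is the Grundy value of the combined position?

Heap A is a plain Nim heap of size 14, so its Grundy value is 14.
Build the Grundy sequence for heap B with g(k) = mex{g(k−s) : s ∈ {4, 5, 7}, s ≤ k}:
g(0) = mex{} = 0
g(1) = mex{} = 0
g(2) = mex{} = 0
g(3) = mex{} = 0
g(4) = mex{0} = 1
g(5) = mex{0} = 1
g(6) = mex{0} = 1
g(7) = mex{0} = 1
g(8) = mex{0,1} = 2
So g(8) = 2.
The value of a disjunctive sum is the nim-sum of the parts.
Combined value = 14 ⊕ 2 = 12.

12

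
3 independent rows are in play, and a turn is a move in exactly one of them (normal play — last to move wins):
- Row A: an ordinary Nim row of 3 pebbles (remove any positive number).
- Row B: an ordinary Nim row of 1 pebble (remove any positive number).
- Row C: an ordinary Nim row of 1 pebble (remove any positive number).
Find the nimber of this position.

3

Row A is a plain Nim row of size 3, so its Grundy value is 3.
Row B is a plain Nim row of size 1, so its Grundy value is 1.
Row C is a plain Nim row of size 1, so its Grundy value is 1.
The value of a disjunctive sum is the nim-sum of the parts.
Combined value = 3 ⊕ 1 ⊕ 1 = 3.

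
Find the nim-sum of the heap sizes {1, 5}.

4

Write each in binary and XOR column by column:
  001  (1)
  101  (5)
  ---
  100  (4)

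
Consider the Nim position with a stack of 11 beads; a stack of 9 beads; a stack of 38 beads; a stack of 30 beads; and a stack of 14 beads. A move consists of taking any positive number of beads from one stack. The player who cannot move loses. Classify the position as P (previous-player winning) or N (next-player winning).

Nim-sum: 11 ⊕ 9 ⊕ 38 ⊕ 30 ⊕ 14 = 52.
The nim-sum is 52 ≠ 0, so this is an N-position: the player to move can win.

N-position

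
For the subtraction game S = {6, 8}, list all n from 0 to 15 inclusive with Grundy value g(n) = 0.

Grundy values for subtraction set {6, 8}:
k:     0  1  2  3  4  5  6  7  8  9 10 11 12 13 14 15
g(k):  0  0  0  0  0  0  1  1  1  1  1  1  2  2  0  0
The P-positions (g = 0) in 0..15 are 0, 1, 2, 3, 4, 5, 14, 15.

0, 1, 2, 3, 4, 5, 14, 15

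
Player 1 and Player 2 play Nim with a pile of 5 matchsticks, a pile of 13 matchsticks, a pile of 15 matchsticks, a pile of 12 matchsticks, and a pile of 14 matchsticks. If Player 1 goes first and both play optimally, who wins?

Player 1 wins

In binary:
  0101  (5)
  1101  (13)
  1111  (15)
  1100  (12)
  1110  (14)
  ----
  0101  (5)
The nim-sum is 5 ≠ 0, so this is an N-position: the player to move can win; Player 1 has a winning move.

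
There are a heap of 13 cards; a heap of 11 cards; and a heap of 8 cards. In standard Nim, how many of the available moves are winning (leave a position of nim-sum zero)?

Compute the nim-sum pairwise:
13 ⊕ 11 = 6
6 ⊕ 8 = 14
The overall nim-sum is X = 14. A heap of size p has a winning move iff p XOR X < p (reduce it to p XOR X).
  13: 13 XOR 14 = 3 < 13 — winning move (to 3).
  11: 11 XOR 14 = 5 < 11 — winning move (to 5).
  8: 8 XOR 14 = 6 < 8 — winning move (to 6).
That gives 3 winning moves.

3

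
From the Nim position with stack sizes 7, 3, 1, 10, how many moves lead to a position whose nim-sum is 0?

1

Compute the nim-sum pairwise:
7 ^ 3 = 4
4 ^ 1 = 5
5 ^ 10 = 15
The overall nim-sum is X = 15. A stack of size p has a winning move iff p XOR X < p (reduce it to p XOR X).
  7: 7 XOR 15 = 8 ≥ 7 — no move.
  3: 3 XOR 15 = 12 ≥ 3 — no move.
  1: 1 XOR 15 = 14 ≥ 1 — no move.
  10: 10 XOR 15 = 5 < 10 — winning move (to 5).
That gives 1 winning move.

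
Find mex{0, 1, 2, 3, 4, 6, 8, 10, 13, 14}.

5

The values 0, 1, 2, 3, 4 are all present; 5 is the first non-negative integer missing from the set.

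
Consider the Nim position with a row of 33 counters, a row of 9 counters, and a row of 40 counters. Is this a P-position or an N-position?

Nim-sum: 33 XOR 9 XOR 40 = 0.
The nim-sum is 0, so this is a P-position: the player to move is in a losing position under optimal play.

P-position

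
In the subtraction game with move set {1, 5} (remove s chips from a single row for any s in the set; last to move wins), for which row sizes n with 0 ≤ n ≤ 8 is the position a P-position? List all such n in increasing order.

Build the Grundy sequence with g(k) = mex{g(k−s) : s ∈ {1, 5}, s ≤ k}:
k:     0  1  2  3  4  5  6  7  8
g(k):  0  1  0  1  0  1  0  1  0
The P-positions (g = 0) in 0..8 are 0, 2, 4, 6, 8.

0, 2, 4, 6, 8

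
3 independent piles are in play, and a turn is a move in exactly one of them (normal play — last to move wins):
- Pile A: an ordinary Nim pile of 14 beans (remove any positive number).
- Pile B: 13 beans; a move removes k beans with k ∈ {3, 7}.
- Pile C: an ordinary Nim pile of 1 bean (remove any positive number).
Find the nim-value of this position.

Pile A is a plain Nim pile of size 14, so its Grundy value is 14.
For pile B, compute g(0), g(1), … with moves {3, 7}:
k:     0  1  2  3  4  5  6  7  8  9 10 11 12 13
g(k):  0  0  0  1  1  1  0  2  2  1  0  0  0  1
So g(13) = 1.
Pile C is a plain Nim pile of size 1, so its Grundy value is 1.
The value of a disjunctive sum is the nim-sum of the parts.
Combined value = 14 XOR 1 XOR 1 = 14.

14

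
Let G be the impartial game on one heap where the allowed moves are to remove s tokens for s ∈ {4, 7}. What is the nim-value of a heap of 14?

0

Compute g(0), g(1), … for moves {4, 7}:
g(0) = mex{} = 0
g(1) = mex{} = 0
g(2) = mex{} = 0
g(3) = mex{} = 0
g(4) = mex{0} = 1
g(5) = mex{0} = 1
g(6) = mex{0} = 1
g(7) = mex{0} = 1
g(8) = mex{0,1} = 2
g(9) = mex{0,1} = 2
g(10) = mex{0,1} = 2
g(11) = mex{1} = 0
g(12) = mex{1,2} = 0
g(13) = mex{1,2} = 0
g(14) = mex{1,2} = 0
So g(14) = 0.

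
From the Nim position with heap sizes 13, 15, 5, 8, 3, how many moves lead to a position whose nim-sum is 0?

3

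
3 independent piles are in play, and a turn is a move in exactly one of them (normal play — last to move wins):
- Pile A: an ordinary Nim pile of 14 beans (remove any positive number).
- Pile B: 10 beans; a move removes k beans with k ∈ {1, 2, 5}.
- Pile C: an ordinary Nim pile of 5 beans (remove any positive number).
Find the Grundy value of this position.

10

Pile A is a plain Nim pile of size 14, so its Grundy value is 14.
For pile B, compute g(0), g(1), … with moves {1, 2, 5}:
g(0) = mex{} = 0
g(1) = mex{0} = 1
g(2) = mex{0,1} = 2
g(3) = mex{1,2} = 0
g(4) = mex{0,2} = 1
g(5) = mex{0,1} = 2
g(6) = mex{1,2} = 0
g(7) = mex{0,2} = 1
g(8) = mex{0,1} = 2
g(9) = mex{1,2} = 0
g(10) = mex{0,2} = 1
So g(10) = 1.
Pile C is a plain Nim pile of size 5, so its Grundy value is 5.
By the Sprague-Grundy theorem, the Grundy value of a sum of independent games is the XOR of the component values.
Combined value = 14 XOR 1 XOR 5 = 10.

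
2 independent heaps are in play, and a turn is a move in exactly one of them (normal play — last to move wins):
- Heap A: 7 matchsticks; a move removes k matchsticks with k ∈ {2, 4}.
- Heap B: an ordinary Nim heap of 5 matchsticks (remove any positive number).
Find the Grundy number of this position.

5

Build the Grundy sequence for heap A with g(k) = mex{g(k−s) : s ∈ {2, 4}, s ≤ k}:
g(0) = mex{} = 0
g(1) = mex{} = 0
g(2) = mex{0} = 1
g(3) = mex{0} = 1
g(4) = mex{0,1} = 2
g(5) = mex{0,1} = 2
g(6) = mex{1,2} = 0
g(7) = mex{1,2} = 0
So g(7) = 0.
Heap B is a plain Nim heap of size 5, so its Grundy value is 5.
By the Sprague-Grundy theorem, the Grundy value of a sum of independent games is the XOR of the component values.
Combined value = 0 ⊕ 5 = 5.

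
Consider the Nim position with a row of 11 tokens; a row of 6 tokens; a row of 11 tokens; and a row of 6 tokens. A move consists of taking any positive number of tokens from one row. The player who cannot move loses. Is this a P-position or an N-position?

P-position

Compute the nim-sum pairwise:
11 ^ 6 = 13
13 ^ 11 = 6
6 ^ 6 = 0
The nim-sum is 0, so this is a P-position: the player to move is in a losing position under optimal play.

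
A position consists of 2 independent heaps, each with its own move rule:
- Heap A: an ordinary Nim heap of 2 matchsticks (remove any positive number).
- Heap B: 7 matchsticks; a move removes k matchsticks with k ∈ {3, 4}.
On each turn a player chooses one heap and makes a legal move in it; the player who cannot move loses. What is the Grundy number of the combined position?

2

Heap A is a plain Nim heap of size 2, so its Grundy value is 2.
Grundy values for heap B (subtraction set {3, 4}):
k:     0  1  2  3  4  5  6  7
g(k):  0  0  0  1  1  1  2  0
So g(7) = 0.
By the Sprague-Grundy theorem, the Grundy value of a sum of independent games is the XOR of the component values.
Combined value = 2 XOR 0 = 2.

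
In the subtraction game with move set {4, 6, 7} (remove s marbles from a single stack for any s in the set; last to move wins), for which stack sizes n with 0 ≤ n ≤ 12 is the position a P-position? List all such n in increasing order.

Compute g(0), g(1), … for moves {4, 6, 7}:
g(0) = mex{} = 0
g(1) = mex{} = 0
g(2) = mex{} = 0
g(3) = mex{} = 0
g(4) = mex{0} = 1
g(5) = mex{0} = 1
g(6) = mex{0} = 1
g(7) = mex{0} = 1
g(8) = mex{0,1} = 2
g(9) = mex{0,1} = 2
g(10) = mex{0,1} = 2
g(11) = mex{1} = 0
g(12) = mex{1,2} = 0
The P-positions (g = 0) in 0..12 are 0, 1, 2, 3, 11, 12.

0, 1, 2, 3, 11, 12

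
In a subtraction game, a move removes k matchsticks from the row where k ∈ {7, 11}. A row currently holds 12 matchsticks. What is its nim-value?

1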